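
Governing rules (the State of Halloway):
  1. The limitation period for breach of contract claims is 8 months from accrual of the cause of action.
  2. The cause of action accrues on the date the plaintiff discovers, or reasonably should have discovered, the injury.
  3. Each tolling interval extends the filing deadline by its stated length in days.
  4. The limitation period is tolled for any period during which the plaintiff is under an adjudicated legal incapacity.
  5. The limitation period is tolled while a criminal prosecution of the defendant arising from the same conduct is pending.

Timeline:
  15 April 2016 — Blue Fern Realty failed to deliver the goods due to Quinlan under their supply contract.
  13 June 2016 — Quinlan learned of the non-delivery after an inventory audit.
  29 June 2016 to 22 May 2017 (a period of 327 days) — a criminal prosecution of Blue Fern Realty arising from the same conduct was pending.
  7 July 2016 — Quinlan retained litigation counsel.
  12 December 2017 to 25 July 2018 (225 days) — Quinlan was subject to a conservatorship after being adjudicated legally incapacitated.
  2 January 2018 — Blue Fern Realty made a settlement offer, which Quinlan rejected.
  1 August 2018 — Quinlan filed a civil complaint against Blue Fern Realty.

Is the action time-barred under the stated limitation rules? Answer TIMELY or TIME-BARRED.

TIMELY

The claim did not accrue until Quinlan discovered the injury on 13 June 2016; the 15 April 2016 act date does not start the clock under the stated rule.
8 months from 13 June 2016 is 13 February 2017.
The pending criminal prosecution from 29 June 2016 to 22 May 2017 tolled the period for 327 days, extending the deadline to 6 January 2018.
Because the plaintiff's legal incapacity ran from 12 December 2017 to 25 July 2018, the deadline is extended by 225 days to 19 August 2018.
None of the other events listed affects the running of the period under the stated rules.
Quinlan filed on 1 August 2018, before the 19 August 2018 deadline, so the action is timely.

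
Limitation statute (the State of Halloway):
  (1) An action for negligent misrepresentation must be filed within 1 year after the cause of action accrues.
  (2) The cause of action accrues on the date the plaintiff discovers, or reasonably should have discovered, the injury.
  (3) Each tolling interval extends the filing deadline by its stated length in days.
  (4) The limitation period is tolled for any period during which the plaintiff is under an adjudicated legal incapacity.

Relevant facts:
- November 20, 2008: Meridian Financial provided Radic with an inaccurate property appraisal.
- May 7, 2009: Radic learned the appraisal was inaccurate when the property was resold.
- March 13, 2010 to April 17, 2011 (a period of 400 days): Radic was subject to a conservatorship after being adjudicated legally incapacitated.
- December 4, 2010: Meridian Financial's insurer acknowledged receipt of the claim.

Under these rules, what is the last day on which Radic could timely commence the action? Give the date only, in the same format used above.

The claim did not accrue until Radic discovered the injury on May 7, 2009; the November 20, 2008 act date does not start the clock under the stated rule.
Adding the 1 year base period to May 7, 2009 gives a deadline of May 7, 2010, before any tolling.
The plaintiff's legal incapacity from March 13, 2010 to April 17, 2011 tolled the period for 400 days, extending the deadline to June 11, 2011.
Nothing else in the chronology tolls or restarts the period.

June 11, 2011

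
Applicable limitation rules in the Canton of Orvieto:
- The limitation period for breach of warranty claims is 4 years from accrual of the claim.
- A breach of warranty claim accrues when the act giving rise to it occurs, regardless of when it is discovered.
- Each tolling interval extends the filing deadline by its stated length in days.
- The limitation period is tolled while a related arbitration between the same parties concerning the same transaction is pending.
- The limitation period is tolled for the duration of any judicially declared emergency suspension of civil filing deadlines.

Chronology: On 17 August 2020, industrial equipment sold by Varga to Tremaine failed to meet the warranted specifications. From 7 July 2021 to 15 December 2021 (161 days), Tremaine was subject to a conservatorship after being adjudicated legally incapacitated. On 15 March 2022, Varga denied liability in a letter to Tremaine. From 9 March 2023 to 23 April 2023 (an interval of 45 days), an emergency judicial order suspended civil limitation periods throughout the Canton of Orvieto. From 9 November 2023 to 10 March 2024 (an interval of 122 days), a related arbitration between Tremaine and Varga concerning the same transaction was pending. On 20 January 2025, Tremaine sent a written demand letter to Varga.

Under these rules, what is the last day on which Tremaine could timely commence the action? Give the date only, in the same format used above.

31 January 2025

The claim accrued on 17 August 2020, the date of the act.
4 years from 17 August 2020 is 17 August 2024.
Because the emergency suspension of filing deadlines ran from 9 March 2023 to 23 April 2023, the deadline is extended by 45 days to 1 October 2024.
The period was tolled for 122 days by the pending related arbitration (9 November 2023 to 10 March 2024), pushing the deadline to 31 January 2025.
Although the plaintiff's incapacity ran from 7 July 2021 to 15 December 2021, the stated rules do not make that a tolling event, so it is disregarded.
Nothing else in the chronology tolls or restarts the period.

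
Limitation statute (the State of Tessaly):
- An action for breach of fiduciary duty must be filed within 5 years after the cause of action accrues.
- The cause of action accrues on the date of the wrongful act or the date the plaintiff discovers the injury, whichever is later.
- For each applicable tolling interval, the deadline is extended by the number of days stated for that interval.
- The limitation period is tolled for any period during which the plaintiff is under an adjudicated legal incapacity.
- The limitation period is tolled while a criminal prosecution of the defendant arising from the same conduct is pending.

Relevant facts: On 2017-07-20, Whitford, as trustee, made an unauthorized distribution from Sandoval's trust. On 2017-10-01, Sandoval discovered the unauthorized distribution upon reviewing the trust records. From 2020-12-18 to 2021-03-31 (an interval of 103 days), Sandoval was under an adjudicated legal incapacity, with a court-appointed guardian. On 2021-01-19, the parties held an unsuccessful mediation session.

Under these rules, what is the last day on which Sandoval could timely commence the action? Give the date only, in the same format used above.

2023-01-12

The claim accrued on 2017-10-01 — the later of the 2017-07-20 act and the 2017-10-01 discovery.
5 years from 2017-10-01 is 2022-10-01.
Because the plaintiff's legal incapacity ran from 2020-12-18 to 2021-03-31, the deadline is extended by 103 days to 2023-01-12.
Nothing else in the chronology tolls or restarts the period.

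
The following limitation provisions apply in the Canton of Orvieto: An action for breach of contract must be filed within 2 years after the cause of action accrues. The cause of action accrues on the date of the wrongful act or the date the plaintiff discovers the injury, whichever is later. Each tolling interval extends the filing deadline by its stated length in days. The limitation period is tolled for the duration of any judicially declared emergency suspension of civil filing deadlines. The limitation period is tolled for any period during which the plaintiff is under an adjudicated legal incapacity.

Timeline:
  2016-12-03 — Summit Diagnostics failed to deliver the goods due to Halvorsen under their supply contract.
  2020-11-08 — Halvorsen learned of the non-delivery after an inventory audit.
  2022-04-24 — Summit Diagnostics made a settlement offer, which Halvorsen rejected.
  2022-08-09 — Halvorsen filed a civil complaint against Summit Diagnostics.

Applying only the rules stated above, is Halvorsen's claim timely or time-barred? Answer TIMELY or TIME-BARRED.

TIMELY

The claim accrued on 2020-11-08 — the later of the 2016-12-03 act and the 2020-11-08 discovery.
The untolled deadline — 2 years after 2020-11-08 — is 2022-11-08.
The other events in the timeline have no effect on the limitation period under the stated rules.
Filing on 2022-08-09 beat the 2022-11-08 deadline — the action is timely.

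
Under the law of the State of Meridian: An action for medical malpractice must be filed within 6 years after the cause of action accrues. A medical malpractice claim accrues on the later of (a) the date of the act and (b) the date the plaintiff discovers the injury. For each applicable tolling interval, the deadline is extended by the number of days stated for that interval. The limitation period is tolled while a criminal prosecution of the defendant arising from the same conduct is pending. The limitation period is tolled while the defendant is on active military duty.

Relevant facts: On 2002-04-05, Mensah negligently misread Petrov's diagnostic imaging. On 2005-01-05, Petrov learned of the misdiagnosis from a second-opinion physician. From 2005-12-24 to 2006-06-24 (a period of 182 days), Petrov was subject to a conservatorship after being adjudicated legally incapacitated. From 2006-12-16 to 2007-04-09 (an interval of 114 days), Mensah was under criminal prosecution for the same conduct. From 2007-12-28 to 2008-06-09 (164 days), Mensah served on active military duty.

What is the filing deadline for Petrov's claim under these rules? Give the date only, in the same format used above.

2011-10-10

The claim accrued on 2005-01-05 — the later of the 2002-04-05 act and the 2005-01-05 discovery.
The untolled deadline — 6 years after 2005-01-05 — is 2011-01-05.
Because the pending criminal prosecution ran from 2006-12-16 to 2007-04-09, the deadline is extended by 114 days to 2011-04-29.
Because the defendant's active military service ran from 2007-12-28 to 2008-06-09, the deadline is extended by 164 days to 2011-10-10.
Although the plaintiff's incapacity ran from 2005-12-24 to 2006-06-24, the stated rules do not make that a tolling event, so it is disregarded.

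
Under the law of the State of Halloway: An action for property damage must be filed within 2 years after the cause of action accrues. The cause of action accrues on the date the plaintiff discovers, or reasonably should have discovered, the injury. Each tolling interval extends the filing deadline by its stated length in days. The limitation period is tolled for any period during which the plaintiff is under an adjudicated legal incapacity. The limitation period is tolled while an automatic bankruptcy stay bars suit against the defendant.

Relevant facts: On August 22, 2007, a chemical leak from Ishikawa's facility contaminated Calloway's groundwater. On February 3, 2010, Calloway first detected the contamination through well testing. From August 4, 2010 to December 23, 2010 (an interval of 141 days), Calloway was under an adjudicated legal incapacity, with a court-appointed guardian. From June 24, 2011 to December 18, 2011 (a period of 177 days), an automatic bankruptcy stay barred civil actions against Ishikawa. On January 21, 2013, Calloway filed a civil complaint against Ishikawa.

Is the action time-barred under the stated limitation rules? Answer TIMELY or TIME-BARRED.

TIME-BARRED

Accrual is tied to discovery, so the period began on February 3, 2010 rather than on August 22, 2007 when the act occurred.
The untolled deadline — 2 years after February 3, 2010 — is February 3, 2012.
The plaintiff's legal incapacity from August 4, 2010 to December 23, 2010 tolled the period for 141 days, extending the deadline to June 23, 2012.
The automatic bankruptcy stay from June 24, 2011 to December 18, 2011 tolled the period for 177 days, extending the deadline to December 17, 2012.
Calloway filed on January 21, 2013, after the December 17, 2012 deadline, so the action is time-barred.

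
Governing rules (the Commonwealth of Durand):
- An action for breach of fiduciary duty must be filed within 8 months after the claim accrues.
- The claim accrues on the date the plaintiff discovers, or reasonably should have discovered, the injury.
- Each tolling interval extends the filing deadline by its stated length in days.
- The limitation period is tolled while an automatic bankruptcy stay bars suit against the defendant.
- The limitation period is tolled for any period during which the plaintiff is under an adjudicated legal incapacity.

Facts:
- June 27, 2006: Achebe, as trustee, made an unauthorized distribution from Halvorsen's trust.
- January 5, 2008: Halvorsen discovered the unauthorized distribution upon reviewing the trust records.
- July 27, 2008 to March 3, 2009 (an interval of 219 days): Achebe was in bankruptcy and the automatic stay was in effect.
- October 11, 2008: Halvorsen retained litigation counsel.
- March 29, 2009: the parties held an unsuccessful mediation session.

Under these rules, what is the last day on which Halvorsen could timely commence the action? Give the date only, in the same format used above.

The claim did not accrue until Halvorsen discovered the injury on January 5, 2008; the June 27, 2006 act date does not start the clock under the stated rule.
8 months from January 5, 2008 is September 5, 2008.
Because the automatic bankruptcy stay ran from July 27, 2008 to March 3, 2009, the deadline is extended by 219 days to April 12, 2009.
Nothing else in the chronology tolls or restarts the period.

April 12, 2009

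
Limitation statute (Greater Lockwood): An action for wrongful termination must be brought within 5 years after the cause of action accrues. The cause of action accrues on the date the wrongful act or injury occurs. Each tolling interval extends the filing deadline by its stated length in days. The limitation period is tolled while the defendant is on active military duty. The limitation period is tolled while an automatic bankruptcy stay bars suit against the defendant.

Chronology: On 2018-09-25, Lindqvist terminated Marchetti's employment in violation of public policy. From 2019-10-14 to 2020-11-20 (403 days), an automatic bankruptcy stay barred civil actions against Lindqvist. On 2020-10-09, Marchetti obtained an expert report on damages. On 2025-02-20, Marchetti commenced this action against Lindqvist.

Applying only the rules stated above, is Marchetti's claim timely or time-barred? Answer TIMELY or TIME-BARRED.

The cause of action accrued on 2018-09-25, the date of the act.
Adding the 5 years base period to 2018-09-25 gives a deadline of 2023-09-25, before any tolling.
The period was tolled for 403 days by the automatic bankruptcy stay (2019-10-14 to 2020-11-20), pushing the deadline to 2024-11-01.
Nothing else in the chronology tolls or restarts the period.
The 2025-02-20 filing falls after the 2024-11-01 deadline; the claim is time-barred.

TIME-BARRED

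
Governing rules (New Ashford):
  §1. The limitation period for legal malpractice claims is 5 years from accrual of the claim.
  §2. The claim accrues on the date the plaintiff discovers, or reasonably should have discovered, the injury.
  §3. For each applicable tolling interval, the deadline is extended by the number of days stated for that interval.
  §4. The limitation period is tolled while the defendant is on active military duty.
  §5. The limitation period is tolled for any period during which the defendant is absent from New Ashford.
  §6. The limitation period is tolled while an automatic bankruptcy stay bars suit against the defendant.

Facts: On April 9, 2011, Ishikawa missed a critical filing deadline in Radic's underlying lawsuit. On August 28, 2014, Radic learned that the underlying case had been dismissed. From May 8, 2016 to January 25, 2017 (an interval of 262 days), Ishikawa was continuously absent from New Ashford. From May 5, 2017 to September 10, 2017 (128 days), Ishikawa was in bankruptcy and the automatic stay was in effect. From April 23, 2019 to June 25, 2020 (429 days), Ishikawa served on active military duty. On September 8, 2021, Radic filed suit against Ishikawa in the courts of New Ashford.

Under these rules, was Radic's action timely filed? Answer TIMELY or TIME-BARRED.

TIMELY

Accrual is tied to discovery, so the period began on August 28, 2014 rather than on April 9, 2011 when the act occurred.
The untolled deadline — 5 years after August 28, 2014 — is August 28, 2019.
The period was tolled for 262 days by the defendant's absence from the jurisdiction (May 8, 2016 to January 25, 2017), pushing the deadline to May 16, 2020.
The period was tolled for 128 days by the automatic bankruptcy stay (May 5, 2017 to September 10, 2017), pushing the deadline to September 21, 2020.
The defendant's active military service from April 23, 2019 to June 25, 2020 tolled the period for 429 days, extending the deadline to November 24, 2021.
Filing on September 8, 2021 beat the November 24, 2021 deadline — the action is timely.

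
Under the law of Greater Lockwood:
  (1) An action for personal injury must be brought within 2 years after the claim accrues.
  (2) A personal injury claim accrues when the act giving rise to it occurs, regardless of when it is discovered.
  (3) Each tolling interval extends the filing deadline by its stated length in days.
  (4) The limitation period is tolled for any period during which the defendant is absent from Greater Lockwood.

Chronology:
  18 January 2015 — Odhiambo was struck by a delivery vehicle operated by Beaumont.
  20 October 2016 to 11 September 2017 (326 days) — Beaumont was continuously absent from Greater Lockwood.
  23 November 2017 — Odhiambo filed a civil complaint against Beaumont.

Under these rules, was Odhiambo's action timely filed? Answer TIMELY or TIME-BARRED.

TIMELY

The claim accrued on 18 January 2015, when the wrongful act occurred.
Adding the 2 years base period to 18 January 2015 gives a deadline of 18 January 2017, before any tolling.
The period was tolled for 326 days by the defendant's absence from the jurisdiction (20 October 2016 to 11 September 2017), pushing the deadline to 10 December 2017.
Filing on 23 November 2017 beat the 10 December 2017 deadline — the action is timely.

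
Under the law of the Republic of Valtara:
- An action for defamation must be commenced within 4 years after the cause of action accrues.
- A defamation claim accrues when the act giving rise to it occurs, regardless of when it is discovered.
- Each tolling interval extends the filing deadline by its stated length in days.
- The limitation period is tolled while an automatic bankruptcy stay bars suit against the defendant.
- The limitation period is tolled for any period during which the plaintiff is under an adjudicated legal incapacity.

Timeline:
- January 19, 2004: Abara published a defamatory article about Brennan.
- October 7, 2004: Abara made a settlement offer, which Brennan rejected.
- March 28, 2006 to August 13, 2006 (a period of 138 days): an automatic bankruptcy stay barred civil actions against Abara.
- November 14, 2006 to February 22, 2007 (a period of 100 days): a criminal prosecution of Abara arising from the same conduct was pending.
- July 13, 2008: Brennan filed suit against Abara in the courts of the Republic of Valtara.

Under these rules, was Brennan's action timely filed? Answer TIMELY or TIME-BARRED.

TIME-BARRED

The cause of action accrued on January 19, 2004, the date of the act.
4 years from January 19, 2004 is January 19, 2008.
Because the automatic bankruptcy stay ran from March 28, 2006 to August 13, 2006, the deadline is extended by 138 days to June 5, 2008.
Although a criminal prosecution ran from November 14, 2006 to February 22, 2007, the stated rules do not make that a tolling event, so it is disregarded.
None of the other events listed affects the running of the period under the stated rules.
Filing on July 13, 2008 missed the June 5, 2008 deadline — the action is time-barred.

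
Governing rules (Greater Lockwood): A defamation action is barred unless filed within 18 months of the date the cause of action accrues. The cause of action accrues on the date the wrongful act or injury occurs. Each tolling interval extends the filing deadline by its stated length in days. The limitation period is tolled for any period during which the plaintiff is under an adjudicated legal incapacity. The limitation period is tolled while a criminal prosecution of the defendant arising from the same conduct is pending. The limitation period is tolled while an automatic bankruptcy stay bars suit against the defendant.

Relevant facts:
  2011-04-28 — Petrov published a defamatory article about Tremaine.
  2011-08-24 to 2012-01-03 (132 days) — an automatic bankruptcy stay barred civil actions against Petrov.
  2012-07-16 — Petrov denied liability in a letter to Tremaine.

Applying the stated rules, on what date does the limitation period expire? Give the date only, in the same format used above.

2013-03-09

The claim accrued on 2011-04-28, when the wrongful act occurred.
Adding the 18 months base period to 2011-04-28 gives a deadline of 2012-10-28, before any tolling.
The automatic bankruptcy stay from 2011-08-24 to 2012-01-03 tolled the period for 132 days, extending the deadline to 2013-03-09.
The other events in the timeline have no effect on the limitation period under the stated rules.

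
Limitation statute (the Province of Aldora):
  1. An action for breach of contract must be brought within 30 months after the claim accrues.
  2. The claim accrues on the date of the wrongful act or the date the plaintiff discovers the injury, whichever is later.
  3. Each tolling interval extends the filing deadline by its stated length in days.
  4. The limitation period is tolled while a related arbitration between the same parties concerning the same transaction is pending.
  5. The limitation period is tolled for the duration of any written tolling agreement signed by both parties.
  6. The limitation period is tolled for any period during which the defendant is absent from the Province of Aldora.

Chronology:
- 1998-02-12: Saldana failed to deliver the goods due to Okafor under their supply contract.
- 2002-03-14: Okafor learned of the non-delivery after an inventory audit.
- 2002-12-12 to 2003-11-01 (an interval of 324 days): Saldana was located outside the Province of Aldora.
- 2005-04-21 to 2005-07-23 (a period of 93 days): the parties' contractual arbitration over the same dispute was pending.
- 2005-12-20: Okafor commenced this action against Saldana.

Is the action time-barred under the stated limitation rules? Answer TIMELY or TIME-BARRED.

TIME-BARRED

The claim accrued on 2002-03-14 — the later of the 1998-02-12 act and the 2002-03-14 discovery.
30 months from 2002-03-14 is 2004-09-14.
Because the defendant's absence from the jurisdiction ran from 2002-12-12 to 2003-11-01, the deadline is extended by 324 days to 2005-08-04.
The period was tolled for 93 days by the pending related arbitration (2005-04-21 to 2005-07-23), pushing the deadline to 2005-11-05.
The 2005-12-20 filing falls after the 2005-11-05 deadline; the claim is time-barred.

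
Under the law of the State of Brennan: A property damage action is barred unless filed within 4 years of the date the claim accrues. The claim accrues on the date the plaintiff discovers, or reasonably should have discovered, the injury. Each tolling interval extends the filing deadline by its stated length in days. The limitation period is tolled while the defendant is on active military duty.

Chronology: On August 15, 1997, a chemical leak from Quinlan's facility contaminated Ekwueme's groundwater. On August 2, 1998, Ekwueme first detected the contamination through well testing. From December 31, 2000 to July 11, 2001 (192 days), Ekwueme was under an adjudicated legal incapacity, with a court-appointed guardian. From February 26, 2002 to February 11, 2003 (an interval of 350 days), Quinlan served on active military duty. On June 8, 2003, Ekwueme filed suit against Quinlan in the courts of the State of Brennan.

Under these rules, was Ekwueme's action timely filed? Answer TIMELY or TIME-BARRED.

Under the discovery rule, the claim accrued on August 2, 1998, when Ekwueme discovered the injury — not on the August 15, 1997 date of the underlying act.
Adding the 4 years base period to August 2, 1998 gives a deadline of August 2, 2002, before any tolling.
Because the defendant's active military service ran from February 26, 2002 to February 11, 2003, the deadline is extended by 350 days to July 18, 2003.
The plaintiff's legal incapacity from December 31, 2000 to July 11, 2001 does not toll the period, because no stated rule makes the plaintiff's incapacity a tolling event.
Filing on June 8, 2003 beat the July 18, 2003 deadline — the action is timely.

TIMELY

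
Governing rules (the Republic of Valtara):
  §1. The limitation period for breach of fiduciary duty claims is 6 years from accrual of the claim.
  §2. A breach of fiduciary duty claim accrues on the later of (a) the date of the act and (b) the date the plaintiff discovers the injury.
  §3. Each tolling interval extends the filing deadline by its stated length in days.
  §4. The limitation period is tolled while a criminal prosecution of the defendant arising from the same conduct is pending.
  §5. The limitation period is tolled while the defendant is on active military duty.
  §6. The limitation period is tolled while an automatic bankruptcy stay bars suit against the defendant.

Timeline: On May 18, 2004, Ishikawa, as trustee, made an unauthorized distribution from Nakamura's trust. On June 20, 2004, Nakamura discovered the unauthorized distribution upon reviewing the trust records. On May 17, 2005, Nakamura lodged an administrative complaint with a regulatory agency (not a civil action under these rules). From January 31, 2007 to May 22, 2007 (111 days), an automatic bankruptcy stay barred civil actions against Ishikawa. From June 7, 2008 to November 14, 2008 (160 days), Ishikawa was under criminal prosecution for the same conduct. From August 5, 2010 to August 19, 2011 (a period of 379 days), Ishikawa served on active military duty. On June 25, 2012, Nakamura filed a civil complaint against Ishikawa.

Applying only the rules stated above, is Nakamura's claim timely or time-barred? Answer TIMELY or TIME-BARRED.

TIME-BARRED

Taking the later of the act (May 18, 2004) and discovery (June 20, 2004), the claim accrued on June 20, 2004.
6 years from June 20, 2004 is June 20, 2010.
The period was tolled for 111 days by the automatic bankruptcy stay (January 31, 2007 to May 22, 2007), pushing the deadline to October 9, 2010.
Because the pending criminal prosecution ran from June 7, 2008 to November 14, 2008, the deadline is extended by 160 days to March 18, 2011.
Because the defendant's active military service ran from August 5, 2010 to August 19, 2011, the deadline is extended by 379 days to March 31, 2012.
None of the other events listed affects the running of the period under the stated rules.
The June 25, 2012 filing falls after the March 31, 2012 deadline; the claim is time-barred.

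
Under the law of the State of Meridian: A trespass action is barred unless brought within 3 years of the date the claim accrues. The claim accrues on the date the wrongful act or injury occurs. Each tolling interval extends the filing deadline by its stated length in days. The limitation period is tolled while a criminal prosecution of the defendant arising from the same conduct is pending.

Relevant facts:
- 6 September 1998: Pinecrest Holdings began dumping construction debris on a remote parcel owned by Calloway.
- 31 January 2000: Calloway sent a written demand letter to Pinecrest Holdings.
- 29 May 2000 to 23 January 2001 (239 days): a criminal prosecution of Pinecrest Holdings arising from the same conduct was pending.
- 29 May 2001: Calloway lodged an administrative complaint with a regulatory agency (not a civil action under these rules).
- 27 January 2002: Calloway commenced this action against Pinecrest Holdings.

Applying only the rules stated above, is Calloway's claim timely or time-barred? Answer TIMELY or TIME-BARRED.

The limitation period began to run on 6 September 1998.
The untolled deadline — 3 years after 6 September 1998 — is 6 September 2001.
The pending criminal prosecution from 29 May 2000 to 23 January 2001 tolled the period for 239 days, extending the deadline to 3 May 2002.
None of the other events listed affects the running of the period under the stated rules.
The 27 January 2002 filing precedes the 3 May 2002 deadline; the claim is timely.

TIMELY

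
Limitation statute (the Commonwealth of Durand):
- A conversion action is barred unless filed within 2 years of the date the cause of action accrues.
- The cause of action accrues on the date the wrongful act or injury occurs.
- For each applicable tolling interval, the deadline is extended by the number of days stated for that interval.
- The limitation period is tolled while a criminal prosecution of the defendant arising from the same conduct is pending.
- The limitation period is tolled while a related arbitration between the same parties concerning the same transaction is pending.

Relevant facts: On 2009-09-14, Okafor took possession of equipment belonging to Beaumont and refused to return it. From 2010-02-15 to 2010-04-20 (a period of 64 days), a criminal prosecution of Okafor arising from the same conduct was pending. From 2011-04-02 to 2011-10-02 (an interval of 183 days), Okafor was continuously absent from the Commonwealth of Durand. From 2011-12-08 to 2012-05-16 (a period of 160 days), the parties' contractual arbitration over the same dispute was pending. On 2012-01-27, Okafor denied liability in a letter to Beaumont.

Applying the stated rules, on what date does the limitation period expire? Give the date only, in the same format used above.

2011-11-17

The claim accrued on 2009-09-14, when the wrongful act occurred.
2 years from 2009-09-14 is 2011-09-14.
The period was tolled for 64 days by the pending criminal prosecution (2010-02-15 to 2010-04-20), pushing the deadline to 2011-11-17.
By the time the pending related arbitration began on 2011-12-08, the limitation period had already expired on 2011-11-17; that interval cannot revive it.
Although the defendant's absence ran from 2011-04-02 to 2011-10-02, the stated rules do not make that a tolling event, so it is disregarded.
The other events in the timeline have no effect on the limitation period under the stated rules.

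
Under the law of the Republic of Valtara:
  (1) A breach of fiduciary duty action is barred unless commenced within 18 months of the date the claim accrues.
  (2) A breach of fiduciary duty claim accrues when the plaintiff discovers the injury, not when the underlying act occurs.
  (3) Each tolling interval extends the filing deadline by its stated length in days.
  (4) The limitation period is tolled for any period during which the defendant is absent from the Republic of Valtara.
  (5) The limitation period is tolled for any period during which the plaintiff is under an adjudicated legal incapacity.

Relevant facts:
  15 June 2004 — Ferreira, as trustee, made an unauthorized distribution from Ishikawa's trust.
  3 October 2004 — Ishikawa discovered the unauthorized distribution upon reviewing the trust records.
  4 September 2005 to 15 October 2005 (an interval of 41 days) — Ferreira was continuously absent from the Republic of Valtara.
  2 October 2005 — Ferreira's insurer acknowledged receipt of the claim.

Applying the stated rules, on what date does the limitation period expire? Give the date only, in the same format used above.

14 May 2006

Under the discovery rule, the claim accrued on 3 October 2004, when Ishikawa discovered the injury — not on the 15 June 2004 date of the underlying act.
Adding the 18 months base period to 3 October 2004 gives a deadline of 3 April 2006, before any tolling.
The period was tolled for 41 days by the defendant's absence from the jurisdiction (4 September 2005 to 15 October 2005), pushing the deadline to 14 May 2006.
None of the other events listed affects the running of the period under the stated rules.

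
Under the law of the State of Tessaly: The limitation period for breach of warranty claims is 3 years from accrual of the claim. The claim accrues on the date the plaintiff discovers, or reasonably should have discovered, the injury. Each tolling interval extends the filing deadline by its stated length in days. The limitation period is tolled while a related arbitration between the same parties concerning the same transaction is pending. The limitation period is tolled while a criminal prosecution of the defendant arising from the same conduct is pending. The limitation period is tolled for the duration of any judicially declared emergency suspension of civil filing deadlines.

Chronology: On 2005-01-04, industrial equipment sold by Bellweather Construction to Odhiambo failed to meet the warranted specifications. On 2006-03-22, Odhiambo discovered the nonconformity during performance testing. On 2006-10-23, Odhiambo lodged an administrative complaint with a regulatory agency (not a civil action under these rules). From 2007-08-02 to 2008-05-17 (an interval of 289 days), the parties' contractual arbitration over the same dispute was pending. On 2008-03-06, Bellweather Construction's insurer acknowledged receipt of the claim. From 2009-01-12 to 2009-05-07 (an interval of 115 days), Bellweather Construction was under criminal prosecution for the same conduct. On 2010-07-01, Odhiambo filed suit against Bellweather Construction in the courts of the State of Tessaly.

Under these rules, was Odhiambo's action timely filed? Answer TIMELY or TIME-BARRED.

Accrual is tied to discovery, so the period began on 2006-03-22 rather than on 2005-01-04 when the act occurred.
Adding the 3 years base period to 2006-03-22 gives a deadline of 2009-03-22, before any tolling.
Because the pending related arbitration ran from 2007-08-02 to 2008-05-17, the deadline is extended by 289 days to 2010-01-05.
The pending criminal prosecution from 2009-01-12 to 2009-05-07 tolled the period for 115 days, extending the deadline to 2010-04-30.
None of the other events listed affects the running of the period under the stated rules.
The 2010-07-01 filing falls after the 2010-04-30 deadline; the claim is time-barred.

TIME-BARRED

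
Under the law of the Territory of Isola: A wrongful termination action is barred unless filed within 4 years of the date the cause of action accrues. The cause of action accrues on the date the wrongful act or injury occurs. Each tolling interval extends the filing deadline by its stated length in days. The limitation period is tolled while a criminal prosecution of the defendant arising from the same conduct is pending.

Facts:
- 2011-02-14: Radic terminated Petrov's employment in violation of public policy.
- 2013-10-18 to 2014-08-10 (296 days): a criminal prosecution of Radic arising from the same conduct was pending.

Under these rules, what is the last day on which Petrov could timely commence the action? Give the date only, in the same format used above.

2015-12-07

The cause of action accrued on 2011-02-14, the date of the act.
The untolled deadline — 4 years after 2011-02-14 — is 2015-02-14.
Because the pending criminal prosecution ran from 2013-10-18 to 2014-08-10, the deadline is extended by 296 days to 2015-12-07.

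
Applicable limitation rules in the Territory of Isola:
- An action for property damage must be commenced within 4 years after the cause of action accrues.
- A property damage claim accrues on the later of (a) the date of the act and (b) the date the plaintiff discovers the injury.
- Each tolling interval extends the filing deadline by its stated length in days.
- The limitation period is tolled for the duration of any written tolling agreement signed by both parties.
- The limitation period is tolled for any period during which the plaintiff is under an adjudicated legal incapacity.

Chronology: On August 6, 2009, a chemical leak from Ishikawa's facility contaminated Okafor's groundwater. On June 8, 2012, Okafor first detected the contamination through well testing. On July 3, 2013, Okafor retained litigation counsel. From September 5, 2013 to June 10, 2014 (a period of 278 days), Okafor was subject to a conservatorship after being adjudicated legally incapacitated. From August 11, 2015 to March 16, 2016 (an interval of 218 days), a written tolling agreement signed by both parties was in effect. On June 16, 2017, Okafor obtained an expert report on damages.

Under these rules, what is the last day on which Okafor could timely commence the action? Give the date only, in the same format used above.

Because discovery on June 8, 2012 post-dates the August 6, 2009 act, accrual under the later-of rule falls on June 8, 2012.
Adding the 4 years base period to June 8, 2012 gives a deadline of June 8, 2016, before any tolling.
The plaintiff's legal incapacity from September 5, 2013 to June 10, 2014 tolled the period for 278 days, extending the deadline to March 13, 2017.
The written tolling agreement from August 11, 2015 to March 16, 2016 tolled the period for 218 days, extending the deadline to October 17, 2017.
The other events in the timeline have no effect on the limitation period under the stated rules.

October 17, 2017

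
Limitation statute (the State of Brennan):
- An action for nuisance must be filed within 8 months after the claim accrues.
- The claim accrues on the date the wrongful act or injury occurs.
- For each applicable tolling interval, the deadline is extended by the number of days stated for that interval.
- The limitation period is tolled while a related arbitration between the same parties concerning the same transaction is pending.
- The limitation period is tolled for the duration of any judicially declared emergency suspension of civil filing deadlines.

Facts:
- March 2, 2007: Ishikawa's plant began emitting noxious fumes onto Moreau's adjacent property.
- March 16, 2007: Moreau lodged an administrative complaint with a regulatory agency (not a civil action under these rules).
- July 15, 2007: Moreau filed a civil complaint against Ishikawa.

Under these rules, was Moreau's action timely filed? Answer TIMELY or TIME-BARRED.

TIMELY

The limitation period began to run on March 2, 2007.
Adding the 8 months base period to March 2, 2007 gives a deadline of November 2, 2007, before any tolling.
None of the other events listed affects the running of the period under the stated rules.
Moreau filed on July 15, 2007, before the November 2, 2007 deadline, so the action is timely.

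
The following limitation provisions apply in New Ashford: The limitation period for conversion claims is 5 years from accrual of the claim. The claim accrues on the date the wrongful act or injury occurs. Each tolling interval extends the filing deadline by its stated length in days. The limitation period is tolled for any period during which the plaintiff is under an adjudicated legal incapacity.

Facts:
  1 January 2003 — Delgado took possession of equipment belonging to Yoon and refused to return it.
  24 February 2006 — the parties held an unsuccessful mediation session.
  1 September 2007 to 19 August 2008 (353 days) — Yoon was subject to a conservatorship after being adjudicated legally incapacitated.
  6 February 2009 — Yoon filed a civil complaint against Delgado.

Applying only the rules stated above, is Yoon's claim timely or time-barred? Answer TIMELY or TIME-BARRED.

TIME-BARRED

The claim accrued on 1 January 2003, the date of the act.
Adding the 5 years base period to 1 January 2003 gives a deadline of 1 January 2008, before any tolling.
The plaintiff's legal incapacity from 1 September 2007 to 19 August 2008 tolled the period for 353 days, extending the deadline to 19 December 2008.
None of the other events listed affects the running of the period under the stated rules.
Yoon filed on 6 February 2009, after the 19 December 2008 deadline, so the action is time-barred.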